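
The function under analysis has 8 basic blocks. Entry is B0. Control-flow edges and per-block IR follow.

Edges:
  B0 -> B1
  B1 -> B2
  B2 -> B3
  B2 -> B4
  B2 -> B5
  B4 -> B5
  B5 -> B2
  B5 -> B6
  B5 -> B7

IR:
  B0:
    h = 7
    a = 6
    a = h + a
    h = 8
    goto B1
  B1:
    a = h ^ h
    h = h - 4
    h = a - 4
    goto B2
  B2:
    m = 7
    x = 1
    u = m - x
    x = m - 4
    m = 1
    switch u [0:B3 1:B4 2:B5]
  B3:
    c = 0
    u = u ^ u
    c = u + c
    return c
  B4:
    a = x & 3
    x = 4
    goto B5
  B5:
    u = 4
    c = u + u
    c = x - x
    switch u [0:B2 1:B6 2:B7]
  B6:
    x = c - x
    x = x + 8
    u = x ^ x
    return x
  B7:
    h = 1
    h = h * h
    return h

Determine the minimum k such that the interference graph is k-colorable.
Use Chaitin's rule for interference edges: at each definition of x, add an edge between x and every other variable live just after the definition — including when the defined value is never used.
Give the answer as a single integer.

Answer: 3

Working:
Per-block:
  B0: def={a,h} ue=∅
  B1: def={a,h} ue={h}
  B2: def={m,u,x} ue=∅
  B3: def={c,u} ue={u}
  B4: def={a,x} ue={x}
  B5: def={c,u} ue={x}
  B6: def={u,x} ue={c,x}
  B7: def={h} ue=∅

Live sets:
  B0: in=∅ out={h}
  B1: in={h} out=∅
  B2: in=∅ out={u,x}
  B3: in={u} out=∅
  B4: in={x} out={x}
  B5: in={x} out={c,x}
  B6: in={c,x} out=∅
  B7: in=∅ out=∅

Conflict graph:
  a↔{h}
  c↔{u,x}
  h↔{a}
  m↔{u,x}
  u↔{c,m,x}
  x↔{c,m,u}

Chromatic number:
  lower bound: {c,u,x} mutually conflict ⇒ χ ≥ 3
  3-colouring: c0={a,u}  c1={h,x}  c2={c,m}
  χ = 3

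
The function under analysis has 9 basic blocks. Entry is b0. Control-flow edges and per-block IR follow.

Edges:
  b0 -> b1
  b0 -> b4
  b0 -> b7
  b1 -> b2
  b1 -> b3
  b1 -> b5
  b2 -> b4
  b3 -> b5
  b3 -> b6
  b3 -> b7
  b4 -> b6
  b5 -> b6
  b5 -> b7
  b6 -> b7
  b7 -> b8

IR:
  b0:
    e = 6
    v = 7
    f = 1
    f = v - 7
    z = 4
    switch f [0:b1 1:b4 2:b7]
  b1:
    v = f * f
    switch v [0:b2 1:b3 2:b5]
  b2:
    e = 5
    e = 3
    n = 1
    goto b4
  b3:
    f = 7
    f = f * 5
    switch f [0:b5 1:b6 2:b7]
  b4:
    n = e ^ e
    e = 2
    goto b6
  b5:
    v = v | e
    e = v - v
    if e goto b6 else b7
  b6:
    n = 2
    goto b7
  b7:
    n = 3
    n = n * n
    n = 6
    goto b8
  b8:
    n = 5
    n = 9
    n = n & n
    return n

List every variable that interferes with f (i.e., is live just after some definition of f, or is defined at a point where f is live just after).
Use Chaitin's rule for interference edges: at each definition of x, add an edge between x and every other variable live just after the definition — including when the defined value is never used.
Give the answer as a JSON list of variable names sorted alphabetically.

Per-block:
  b0 def {e,f,v,z} use ∅
  b1 def {v} use {f}
  b2 def {e,n} use ∅
  b3 def {f} use ∅
  b4 def {e,n} use {e}
  b5 def {e,v} use {e,v}
  b6 def {n} use ∅
  b7 def {n} use ∅
  b8 def {n} use ∅

Liveness:
  b0: in=∅ out={e,f}
  b1: in={e,f} out={e,v}
  b2: in=∅ out={e}
  b3: in={e,v} out={e,v}
  b4: in={e} out=∅
  b5: in={e,v} out=∅
  b6: in=∅ out=∅
  b7: in=∅ out=∅
  b8: in=∅ out=∅

Interfere edges:
  e: {f,n,v,z}
  f: {e,v,z}
  n: {e}
  v: {e,f}
  z: {e,f}

N(f) = ["e", "v", "z"]

Answer: ["e", "v", "z"]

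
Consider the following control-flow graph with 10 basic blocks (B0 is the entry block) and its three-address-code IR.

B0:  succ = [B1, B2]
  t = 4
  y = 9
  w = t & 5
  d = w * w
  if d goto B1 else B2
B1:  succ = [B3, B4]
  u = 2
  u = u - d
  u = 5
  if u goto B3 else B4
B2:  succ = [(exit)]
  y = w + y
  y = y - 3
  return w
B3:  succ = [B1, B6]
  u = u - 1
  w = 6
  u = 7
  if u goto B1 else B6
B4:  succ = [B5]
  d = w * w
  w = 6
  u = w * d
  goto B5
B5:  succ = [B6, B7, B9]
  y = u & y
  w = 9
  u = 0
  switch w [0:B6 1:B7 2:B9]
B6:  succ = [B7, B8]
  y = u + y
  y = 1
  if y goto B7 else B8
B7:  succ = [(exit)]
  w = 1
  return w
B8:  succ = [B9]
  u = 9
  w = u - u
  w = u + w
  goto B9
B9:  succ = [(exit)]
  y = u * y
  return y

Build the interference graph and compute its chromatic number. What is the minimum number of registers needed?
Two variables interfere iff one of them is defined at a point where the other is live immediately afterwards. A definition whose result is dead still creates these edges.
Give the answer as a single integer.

Answer: 4

Derivation:
Per-block:
  B0: {d,t,w,y} / ∅
  B1: {u} / {d}
  B2: {y} / {w,y}
  B3: {u,w} / {u}
  B4: {d,u,w} / {w}
  B5: {u,w,y} / {u,y}
  B6: {y} / {u,y}
  B7: {w} / ∅
  B8: {u,w} / ∅
  B9: {y} / {u,y}

Liveness:
  B0 li=∅ lo={d,w,y}
  B1 li={d,w,y} lo={d,u,w,y}
  B2 li={w,y} lo=∅
  B3 li={d,u,y} lo={d,u,w,y}
  B4 li={w,y} lo={u,y}
  B5 li={u,y} lo={u,y}
  B6 li={u,y} lo={y}
  B7 li=∅ lo=∅
  B8 li={y} lo={u,y}
  B9 li={u,y} lo=∅

Conflict graph:
  d↔{u,w,y}
  t↔{y}
  u↔{d,w,y}
  w↔{d,u,y}
  y↔{d,t,u,w}

Registers:
  lower bound: {d,u,w,y} mutually conflict ⇒ χ ≥ 4
  assign d→r1 t→r1 u→r2 w→r3 y→r0 — no edge inside a register ⇒ χ ≤ 4
  χ = 4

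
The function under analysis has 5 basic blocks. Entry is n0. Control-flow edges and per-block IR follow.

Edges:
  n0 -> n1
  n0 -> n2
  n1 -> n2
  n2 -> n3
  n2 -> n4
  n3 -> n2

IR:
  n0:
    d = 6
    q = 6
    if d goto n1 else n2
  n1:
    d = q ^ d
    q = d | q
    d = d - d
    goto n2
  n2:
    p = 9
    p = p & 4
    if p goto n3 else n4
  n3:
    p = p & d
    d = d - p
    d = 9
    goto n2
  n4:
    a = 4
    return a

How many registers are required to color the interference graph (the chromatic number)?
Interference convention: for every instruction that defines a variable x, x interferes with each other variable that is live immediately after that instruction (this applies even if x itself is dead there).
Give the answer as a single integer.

Answer: 2

Derivation:
Per-block:
  n0: def={d,q} ue=∅
  n1: def={d,q} ue={d,q}
  n2: def={p} ue=∅
  n3: def={d,p} ue={d,p}
  n4: def={a} ue=∅

Live sets:
  n0: in=∅ out={d,q}
  n1: in={d,q} out={d}
  n2: in={d} out={d,p}
  n3: in={d,p} out={d}
  n4: in=∅ out=∅

Interfere edges:
  a: ∅
  d: {p,q}
  p: {d}
  q: {d}

Chromatic number:
  {d,p} pairwise interfere (2-clique) ⇒ χ ≥ 2
  assign a→c0 d→c0 p→c1 q→c1 — no edge inside a register ⇒ χ ≤ 2
  χ = 2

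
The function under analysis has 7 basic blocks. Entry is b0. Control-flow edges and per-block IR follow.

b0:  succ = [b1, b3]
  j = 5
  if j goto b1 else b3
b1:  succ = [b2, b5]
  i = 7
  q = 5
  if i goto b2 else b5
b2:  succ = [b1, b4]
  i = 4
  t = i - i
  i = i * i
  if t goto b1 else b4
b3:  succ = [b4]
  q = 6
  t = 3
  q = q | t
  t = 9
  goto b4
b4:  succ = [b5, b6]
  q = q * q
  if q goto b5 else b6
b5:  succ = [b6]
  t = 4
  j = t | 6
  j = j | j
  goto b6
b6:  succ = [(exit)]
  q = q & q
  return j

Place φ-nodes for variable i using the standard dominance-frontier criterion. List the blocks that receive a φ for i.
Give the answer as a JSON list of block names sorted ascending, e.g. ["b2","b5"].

Answer: ["b1", "b4", "b5", "b6"]

Working:
idom tree: b1←b0 b2←b1 b3←b0 b4←b0 b5←b0 b6←b0
Join-block Dom:
  b1: preds {b0,b2}: {b0} ∩ {b0,b1,b2} = {b0}; idom=b0
  b4: preds {b2,b3}: {b0,b1,b2} ∩ {b0,b3} = {b0}; idom=b0
  b5: preds {b1,b4}: {b0,b1} ∩ {b0,b4} = {b0}; idom=b0
  b6: preds {b4,b5}: {b0,b4} ∩ {b0,b5} = {b0}; idom=b0

DF walk-up:
  b1←b0: walk · to b0
  b1←b2: walk b2→b1 to b0
  b4←b2: walk b2→b1 to b0
  b4←b3: walk b3 to b0
  b5←b1: walk b1 to b0
  b5←b4: walk b4 to b0
  b6←b4: walk b4 to b0
  b6←b5: walk b5 to b0
  b0 → ∅
  b1 → {b1,b4,b5}
  b2 → {b1,b4}
  b3 → {b4}
  b4 → {b5,b6}
  b5 → {b6}
  b6 → ∅

φ for i: defs {b1,b2}
  DF⁺ = {b1,b4,b5,b6}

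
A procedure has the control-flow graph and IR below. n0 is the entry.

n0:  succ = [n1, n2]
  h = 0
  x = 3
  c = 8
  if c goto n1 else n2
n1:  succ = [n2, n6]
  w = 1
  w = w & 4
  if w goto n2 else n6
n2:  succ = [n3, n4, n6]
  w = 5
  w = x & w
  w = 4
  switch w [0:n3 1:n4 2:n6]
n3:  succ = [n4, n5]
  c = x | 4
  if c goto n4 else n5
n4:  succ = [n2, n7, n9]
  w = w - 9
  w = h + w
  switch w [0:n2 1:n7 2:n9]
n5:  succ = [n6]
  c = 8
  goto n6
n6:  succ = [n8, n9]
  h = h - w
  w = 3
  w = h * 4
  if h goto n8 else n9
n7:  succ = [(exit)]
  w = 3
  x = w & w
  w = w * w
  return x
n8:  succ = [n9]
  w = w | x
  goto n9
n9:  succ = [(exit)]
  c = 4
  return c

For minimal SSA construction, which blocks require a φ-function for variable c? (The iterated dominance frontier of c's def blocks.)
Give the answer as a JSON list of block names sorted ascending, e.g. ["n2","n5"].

idom tree: n1←n0 n2←n0 n3←n2 n4←n2 n5←n3 n6←n0 n7←n4 n8←n6 n9←n0
Dom at joins:
  n2: preds {n0,n1,n4}: {n0} ∩ {n0,n1} ∩ {n0,n2,n4} = {n0}; idom=n0
  n4: preds {n2,n3}: {n0,n2} ∩ {n0,n2,n3} = {n0,n2}; idom=n2
  n6: preds {n1,n2,n5}: {n0,n1} ∩ {n0,n2} ∩ {n0,n2,n3,n5} = {n0}; idom=n0
  n9: preds {n4,n6,n8}: {n0,n2,n4} ∩ {n0,n6} ∩ {n0,n6,n8} = {n0}; idom=n0

DF derivation:
  join n2 pred n0: · stop@n0
  join n2 pred n1: n1 stop@n0
  join n2 pred n4: n4→n2 stop@n0
  join n4 pred n2: · stop@n2
  join n4 pred n3: n3 stop@n2
  join n6 pred n1: n1 stop@n0
  join n6 pred n2: n2 stop@n0
  join n6 pred n5: n5→n3→n2 stop@n0
  join n9 pred n4: n4→n2 stop@n0
  join n9 pred n6: n6 stop@n0
  join n9 pred n8: n8→n6 stop@n0
  n0: DF=∅
  n1: DF={n2,n6}
  n2: DF={n2,n6,n9}
  n3: DF={n4,n6}
  n4: DF={n2,n9}
  n5: DF={n6}
  n6: DF={n9}
  n7: DF=∅
  n8: DF={n9}
  n9: DF=∅

φ for c: defs {n0,n3,n5,n9}
  DF⁺ = {n2,n4,n6,n9}

Answer: ["n2", "n4", "n6", "n9"]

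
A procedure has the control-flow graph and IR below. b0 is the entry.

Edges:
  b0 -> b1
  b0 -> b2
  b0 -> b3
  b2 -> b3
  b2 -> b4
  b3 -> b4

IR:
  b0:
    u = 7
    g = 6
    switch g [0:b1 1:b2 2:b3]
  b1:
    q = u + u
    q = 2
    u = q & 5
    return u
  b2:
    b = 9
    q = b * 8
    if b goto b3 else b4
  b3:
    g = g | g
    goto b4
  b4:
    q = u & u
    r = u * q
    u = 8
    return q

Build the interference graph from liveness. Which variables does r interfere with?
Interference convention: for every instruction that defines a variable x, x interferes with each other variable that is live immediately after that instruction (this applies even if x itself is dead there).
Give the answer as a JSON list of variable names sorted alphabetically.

Answer: ["q"]

Analysis:
Block summaries:
  b0 def {g,u} use ∅
  b1 def {q,u} use {u}
  b2 def {b,q} use ∅
  b3 def {g} use {g}
  b4 def {q,r,u} use {u}

Liveness:
  b0 li=∅ lo={g,u}
  b1 li={u} lo=∅
  b2 li={g,u} lo={g,u}
  b3 li={g,u} lo={u}
  b4 li={u} lo=∅

Interfere edges:
  b: {g,q,u}
  g: {b,q,u}
  q: {b,g,r,u}
  r: {q}
  u: {b,g,q}

N(r) = ["q"]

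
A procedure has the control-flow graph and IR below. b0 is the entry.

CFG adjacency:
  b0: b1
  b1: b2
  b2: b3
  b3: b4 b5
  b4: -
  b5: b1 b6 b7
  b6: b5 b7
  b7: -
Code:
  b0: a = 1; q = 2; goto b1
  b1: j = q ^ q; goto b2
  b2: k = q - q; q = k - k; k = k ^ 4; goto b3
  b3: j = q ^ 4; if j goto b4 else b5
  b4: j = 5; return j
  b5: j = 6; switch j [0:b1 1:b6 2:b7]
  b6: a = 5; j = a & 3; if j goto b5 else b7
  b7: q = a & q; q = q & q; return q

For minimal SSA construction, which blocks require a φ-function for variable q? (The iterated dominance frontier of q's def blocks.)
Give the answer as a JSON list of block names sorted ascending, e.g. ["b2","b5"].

Answer: ["b1"]

Working:
idom tree: b1←b0 b2←b1 b3←b2 b4←b3 b5←b3 b6←b5 b7←b5
Join-block Dom:
  b1: preds {b0,b5}: {b0} ∩ {b0,b1,b2,b3,b5} = {b0}; idom=b0
  b5: preds {b3,b6}: {b0,b1,b2,b3} ∩ {b0,b1,b2,b3,b5,b6} = {b0,b1,b2,b3}; idom=b3
  b7: preds {b5,b6}: {b0,b1,b2,b3,b5} ∩ {b0,b1,b2,b3,b5,b6} = {b0,b1,b2,b3,b5}; idom=b5

DF derivation:
  join b1 pred b0: · stop@b0
  join b1 pred b5: b5→b3→b2→b1 stop@b0
  join b5 pred b3: · stop@b3
  join b5 pred b6: b6→b5 stop@b3
  join b7 pred b5: · stop@b5
  join b7 pred b6: b6 stop@b5
  DF(b0)=∅
  DF(b1)={b1}
  DF(b2)={b1}
  DF(b3)={b1}
  DF(b4)=∅
  DF(b5)={b1,b5}
  DF(b6)={b5,b7}
  DF(b7)=∅

φ for q: defs {b0,b2,b7}
  DF⁺ = {b1}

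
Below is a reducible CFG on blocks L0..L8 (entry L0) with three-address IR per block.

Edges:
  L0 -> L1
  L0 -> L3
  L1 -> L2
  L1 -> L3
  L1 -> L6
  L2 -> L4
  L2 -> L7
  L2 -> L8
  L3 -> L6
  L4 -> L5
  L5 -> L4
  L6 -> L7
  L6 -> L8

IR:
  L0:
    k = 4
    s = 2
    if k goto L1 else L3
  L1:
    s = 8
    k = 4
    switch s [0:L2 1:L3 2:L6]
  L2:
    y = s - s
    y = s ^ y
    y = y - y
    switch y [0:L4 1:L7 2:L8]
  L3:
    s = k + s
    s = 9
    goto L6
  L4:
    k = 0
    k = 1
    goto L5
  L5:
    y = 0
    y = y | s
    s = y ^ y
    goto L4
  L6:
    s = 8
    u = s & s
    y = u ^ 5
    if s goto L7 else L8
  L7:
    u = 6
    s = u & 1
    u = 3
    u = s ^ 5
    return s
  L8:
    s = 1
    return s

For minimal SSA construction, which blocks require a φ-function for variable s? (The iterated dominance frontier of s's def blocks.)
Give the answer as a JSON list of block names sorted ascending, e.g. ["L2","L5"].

idom tree: L1←L0 L2←L1 L3←L0 L4←L2 L5←L4 L6←L0 L7←L0 L8←L0
Dom∩ at merges:
  L3: preds {L0,L1}: {L0} ∩ {L0,L1} = {L0}; idom=L0
  L4: preds {L2,L5}: {L0,L1,L2} ∩ {L0,L1,L2,L4,L5} = {L0,L1,L2}; idom=L2
  L6: preds {L1,L3}: {L0,L1} ∩ {L0,L3} = {L0}; idom=L0
  L7: preds {L2,L6}: {L0,L1,L2} ∩ {L0,L6} = {L0}; idom=L0
  L8: preds {L2,L6}: {L0,L1,L2} ∩ {L0,L6} = {L0}; idom=L0

Frontier:
  L3←L0: walk · to L0
  L3←L1: walk L1 to L0
  L4←L2: walk · to L2
  L4←L5: walk L5→L4 to L2
  L6←L1: walk L1 to L0
  L6←L3: walk L3 to L0
  L7←L2: walk L2→L1 to L0
  L7←L6: walk L6 to L0
  L8←L2: walk L2→L1 to L0
  L8←L6: walk L6 to L0
  L0: DF=∅
  L1: DF={L3,L6,L7,L8}
  L2: DF={L7,L8}
  L3: DF={L6}
  L4: DF={L4}
  L5: DF={L4}
  L6: DF={L7,L8}
  L7: DF=∅
  L8: DF=∅

φ for s: defs {L0,L1,L3,L5,L6,L7,L8}
  DF⁺ = {L3,L4,L6,L7,L8}

Answer: ["L3", "L4", "L6", "L7", "L8"]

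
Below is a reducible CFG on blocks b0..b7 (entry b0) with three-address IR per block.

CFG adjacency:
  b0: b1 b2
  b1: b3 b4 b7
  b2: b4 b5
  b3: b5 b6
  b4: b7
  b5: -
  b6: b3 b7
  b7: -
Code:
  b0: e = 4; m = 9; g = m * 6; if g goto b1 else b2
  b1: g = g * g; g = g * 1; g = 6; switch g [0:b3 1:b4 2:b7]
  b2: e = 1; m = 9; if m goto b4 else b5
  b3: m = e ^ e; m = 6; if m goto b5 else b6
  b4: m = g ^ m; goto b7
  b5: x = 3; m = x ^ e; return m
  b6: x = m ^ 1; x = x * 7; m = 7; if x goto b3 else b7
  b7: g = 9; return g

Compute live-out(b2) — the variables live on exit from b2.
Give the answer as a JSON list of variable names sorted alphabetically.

Answer: ["e", "g", "m"]

Analysis:
def/use:
  b0: def={e,g,m} ue=∅
  b1: def={g} ue={g}
  b2: def={e,m} ue=∅
  b3: def={m} ue={e}
  b4: def={m} ue={g,m}
  b5: def={m,x} ue={e}
  b6: def={m,x} ue={m}
  b7: def={g} ue=∅

Liveness:
  b0 li=∅ lo={e,g,m}
  b1 li={e,g,m} lo={e,g,m}
  b2 li={g} lo={e,g,m}
  b3 li={e} lo={e,m}
  b4 li={g,m} lo=∅
  b5 li={e} lo=∅
  b6 li={e,m} lo={e}
  b7 li=∅ lo=∅

live-out(b2) = ["e", "g", "m"]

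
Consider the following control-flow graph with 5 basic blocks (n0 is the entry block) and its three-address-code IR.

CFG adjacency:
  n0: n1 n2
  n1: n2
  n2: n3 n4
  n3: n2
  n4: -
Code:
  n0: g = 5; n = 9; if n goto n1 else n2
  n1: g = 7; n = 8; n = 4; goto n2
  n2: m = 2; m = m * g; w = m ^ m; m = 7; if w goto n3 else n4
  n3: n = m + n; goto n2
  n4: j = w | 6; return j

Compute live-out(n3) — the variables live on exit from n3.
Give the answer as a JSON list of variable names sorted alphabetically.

Answer: ["g", "n"]

Working:
Block summaries:
  n0 def {g,n} use ∅
  n1 def {g,n} use ∅
  n2 def {m,w} use {g}
  n3 def {n} use {m,n}
  n4 def {j} use {w}

Live sets:
  n0 li=∅ lo={g,n}
  n1 li=∅ lo={g,n}
  n2 li={g,n} lo={g,m,n,w}
  n3 li={g,m,n} lo={g,n}
  n4 li={w} lo=∅

live-out(n3) = ["g", "n"]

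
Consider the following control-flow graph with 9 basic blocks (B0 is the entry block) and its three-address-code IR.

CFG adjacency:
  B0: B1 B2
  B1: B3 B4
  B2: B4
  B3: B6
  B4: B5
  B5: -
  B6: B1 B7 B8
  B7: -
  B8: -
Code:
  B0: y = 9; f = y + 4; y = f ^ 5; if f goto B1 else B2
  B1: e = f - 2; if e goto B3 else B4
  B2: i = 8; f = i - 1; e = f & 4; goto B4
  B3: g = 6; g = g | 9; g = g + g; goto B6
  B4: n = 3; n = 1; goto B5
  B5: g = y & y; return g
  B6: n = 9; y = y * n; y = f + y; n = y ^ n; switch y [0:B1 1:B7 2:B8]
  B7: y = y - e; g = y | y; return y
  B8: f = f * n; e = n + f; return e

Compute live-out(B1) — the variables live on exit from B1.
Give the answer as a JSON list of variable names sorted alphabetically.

Answer: ["e", "f", "y"]

Working:
def/use:
  B0: def={f,y} ue=∅
  B1: def={e} ue={f}
  B2: def={e,f,i} ue=∅
  B3: def={g} ue=∅
  B4: def={n} ue=∅
  B5: def={g} ue={y}
  B6: def={n,y} ue={f,y}
  B7: def={g,y} ue={e,y}
  B8: def={e,f} ue={f,n}

Live sets:
  live B0: ∅→{f,y}
  live B1: {f,y}→{e,f,y}
  live B2: {y}→{y}
  live B3: {e,f,y}→{e,f,y}
  live B4: {y}→{y}
  live B5: {y}→∅
  live B6: {e,f,y}→{e,f,n,y}
  live B7: {e,y}→∅
  live B8: {f,n}→∅

live-out(B1) = ["e", "f", "y"]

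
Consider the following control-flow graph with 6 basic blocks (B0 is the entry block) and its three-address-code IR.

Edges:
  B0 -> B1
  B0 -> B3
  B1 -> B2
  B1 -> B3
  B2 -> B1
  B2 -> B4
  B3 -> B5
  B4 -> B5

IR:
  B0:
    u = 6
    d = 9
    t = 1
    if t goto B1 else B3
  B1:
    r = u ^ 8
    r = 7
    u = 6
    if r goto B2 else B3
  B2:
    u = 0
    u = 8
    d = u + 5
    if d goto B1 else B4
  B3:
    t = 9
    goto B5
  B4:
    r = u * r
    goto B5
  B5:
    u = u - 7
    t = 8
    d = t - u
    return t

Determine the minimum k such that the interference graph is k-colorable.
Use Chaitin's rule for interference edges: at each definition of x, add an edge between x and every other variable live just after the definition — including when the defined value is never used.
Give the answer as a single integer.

Answer: 3

Derivation:
Block summaries:
  B0: def={d,t,u} ue=∅
  B1: def={r,u} ue={u}
  B2: def={d,u} ue=∅
  B3: def={t} ue=∅
  B4: def={r} ue={r,u}
  B5: def={d,t,u} ue={u}

Live sets:
  live B0: ∅→{u}
  live B1: {u}→{r,u}
  live B2: {r}→{r,u}
  live B3: {u}→{u}
  live B4: {r,u}→{u}
  live B5: {u}→∅

Interference:
  d: {r,t,u}
  r: {d,u}
  t: {d,u}
  u: {d,r,t}

Registers:
  {d,r,u} pairwise interfere (3-clique) ⇒ χ ≥ 3
  assign d→r0 r→r2 t→r2 u→r1 — no edge inside a register ⇒ χ ≤ 3
  χ = 3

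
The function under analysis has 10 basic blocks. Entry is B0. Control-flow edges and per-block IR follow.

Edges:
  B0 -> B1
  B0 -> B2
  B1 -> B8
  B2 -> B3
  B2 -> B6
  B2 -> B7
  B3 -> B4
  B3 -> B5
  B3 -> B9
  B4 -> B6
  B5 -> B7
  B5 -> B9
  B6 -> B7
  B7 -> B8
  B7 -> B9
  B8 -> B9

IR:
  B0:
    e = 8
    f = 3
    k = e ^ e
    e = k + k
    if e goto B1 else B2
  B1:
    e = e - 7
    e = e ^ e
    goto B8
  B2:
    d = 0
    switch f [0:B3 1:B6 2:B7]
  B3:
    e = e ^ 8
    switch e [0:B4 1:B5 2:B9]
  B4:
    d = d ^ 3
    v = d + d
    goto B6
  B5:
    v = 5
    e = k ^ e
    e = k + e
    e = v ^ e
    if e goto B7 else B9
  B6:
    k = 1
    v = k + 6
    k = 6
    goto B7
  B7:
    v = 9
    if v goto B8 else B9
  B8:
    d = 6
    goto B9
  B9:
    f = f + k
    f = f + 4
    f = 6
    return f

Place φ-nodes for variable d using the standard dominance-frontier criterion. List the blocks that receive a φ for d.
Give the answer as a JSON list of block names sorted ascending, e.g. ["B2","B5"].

idom tree: B1←B0 B2←B0 B3←B2 B4←B3 B5←B3 B6←B2 B7←B2 B8←B0 B9←B0
Dom at joins:
  B6: preds {B2,B4}: {B0,B2} ∩ {B0,B2,B3,B4} = {B0,B2}; idom=B2
  B7: preds {B2,B5,B6}: {B0,B2} ∩ {B0,B2,B3,B5} ∩ {B0,B2,B6} = {B0,B2}; idom=B2
  B8: preds {B1,B7}: {B0,B1} ∩ {B0,B2,B7} = {B0}; idom=B0
  B9: preds {B3,B5,B7,B8}: {B0,B2,B3} ∩ {B0,B2,B3,B5} ∩ {B0,B2,B7} ∩ {B0,B8} = {B0}; idom=B0

DF derivation:
  B6←B2: walk · to B2
  B6←B4: walk B4→B3 to B2
  B7←B2: walk · to B2
  B7←B5: walk B5→B3 to B2
  B7←B6: walk B6 to B2
  B8←B1: walk B1 to B0
  B8←B7: walk B7→B2 to B0
  B9←B3: walk B3→B2 to B0
  B9←B5: walk B5→B3→B2 to B0
  B9←B7: walk B7→B2 to B0
  B9←B8: walk B8 to B0
  B0 → ∅
  B1 → {B8}
  B2 → {B8,B9}
  B3 → {B6,B7,B9}
  B4 → {B6}
  B5 → {B7,B9}
  B6 → {B7}
  B7 → {B8,B9}
  B8 → {B9}
  B9 → ∅

φ for d: defs {B2,B4,B8}
  DF⁺ = {B6,B7,B8,B9}

Answer: ["B6", "B7", "B8", "B9"]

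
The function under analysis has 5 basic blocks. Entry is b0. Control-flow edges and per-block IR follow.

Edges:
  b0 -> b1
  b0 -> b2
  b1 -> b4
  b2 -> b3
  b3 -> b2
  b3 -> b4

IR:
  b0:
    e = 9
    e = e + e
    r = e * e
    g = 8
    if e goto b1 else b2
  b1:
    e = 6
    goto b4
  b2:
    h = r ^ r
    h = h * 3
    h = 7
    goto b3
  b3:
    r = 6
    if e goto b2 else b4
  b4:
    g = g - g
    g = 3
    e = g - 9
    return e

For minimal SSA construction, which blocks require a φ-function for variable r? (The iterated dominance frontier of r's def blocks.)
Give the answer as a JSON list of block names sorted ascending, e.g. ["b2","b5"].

idom tree: b1←b0 b2←b0 b3←b2 b4←b0
Join-block Dom:
  b2: preds {b0,b3}: {b0} ∩ {b0,b2,b3} = {b0}; idom=b0
  b4: preds {b1,b3}: {b0,b1} ∩ {b0,b2,b3} = {b0}; idom=b0

DF derivation:
  b2←b0: walk · to b0
  b2←b3: walk b3→b2 to b0
  b4←b1: walk b1 to b0
  b4←b3: walk b3→b2 to b0
  b0 → ∅
  b1 → {b4}
  b2 → {b2,b4}
  b3 → {b2,b4}
  b4 → ∅

φ for r: defs {b0,b3}
  DF⁺ = {b2,b4}

Answer: ["b2", "b4"]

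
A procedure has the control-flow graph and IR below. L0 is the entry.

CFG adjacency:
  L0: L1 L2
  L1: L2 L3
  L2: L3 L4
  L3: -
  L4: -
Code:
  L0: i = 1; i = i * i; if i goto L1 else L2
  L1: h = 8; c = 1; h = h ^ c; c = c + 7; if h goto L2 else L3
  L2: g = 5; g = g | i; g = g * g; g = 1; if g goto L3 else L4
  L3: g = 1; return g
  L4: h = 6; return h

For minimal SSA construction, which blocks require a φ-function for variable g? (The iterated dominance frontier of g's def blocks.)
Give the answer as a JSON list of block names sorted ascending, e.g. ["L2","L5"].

idom tree: L1←L0 L2←L0 L3←L0 L4←L2
Join-block Dom:
  L2: preds {L0,L1}: {L0} ∩ {L0,L1} = {L0}; idom=L0
  L3: preds {L1,L2}: {L0,L1} ∩ {L0,L2} = {L0}; idom=L0

Frontier:
  join L2 pred L0: · stop@L0
  join L2 pred L1: L1 stop@L0
  join L3 pred L1: L1 stop@L0
  join L3 pred L2: L2 stop@L0
  DF(L0)=∅
  DF(L1)={L2,L3}
  DF(L2)={L3}
  DF(L3)=∅
  DF(L4)=∅

φ for g: defs {L2,L3}
  DF⁺ = {L3}

Answer: ["L3"]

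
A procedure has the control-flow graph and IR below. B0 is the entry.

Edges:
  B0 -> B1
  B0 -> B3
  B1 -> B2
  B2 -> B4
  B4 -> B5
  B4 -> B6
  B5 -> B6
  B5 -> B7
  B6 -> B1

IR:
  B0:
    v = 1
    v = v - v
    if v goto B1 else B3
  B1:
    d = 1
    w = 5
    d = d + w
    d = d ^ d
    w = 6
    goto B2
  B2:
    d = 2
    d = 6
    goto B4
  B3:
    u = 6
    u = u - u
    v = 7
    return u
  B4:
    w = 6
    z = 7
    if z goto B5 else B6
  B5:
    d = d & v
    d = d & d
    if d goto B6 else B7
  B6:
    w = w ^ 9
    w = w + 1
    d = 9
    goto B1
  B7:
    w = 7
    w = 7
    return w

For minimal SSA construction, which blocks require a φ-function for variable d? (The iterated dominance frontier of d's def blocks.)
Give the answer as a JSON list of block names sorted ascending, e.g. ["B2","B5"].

Answer: ["B1", "B6"]

Derivation:
idom tree: B1←B0 B2←B1 B3←B0 B4←B2 B5←B4 B6←B4 B7←B5
Dom at joins:
  B1: preds {B0,B6}: {B0} ∩ {B0,B1,B2,B4,B6} = {B0}; idom=B0
  B6: preds {B4,B5}: {B0,B1,B2,B4} ∩ {B0,B1,B2,B4,B5} = {B0,B1,B2,B4}; idom=B4

Frontier:
  B1←B0: walk · to B0
  B1←B6: walk B6→B4→B2→B1 to B0
  B6←B4: walk · to B4
  B6←B5: walk B5 to B4
  B0: DF=∅
  B1: DF={B1}
  B2: DF={B1}
  B3: DF=∅
  B4: DF={B1}
  B5: DF={B6}
  B6: DF={B1}
  B7: DF=∅

φ for d: defs {B1,B2,B5,B6}
  DF⁺ = {B1,B6}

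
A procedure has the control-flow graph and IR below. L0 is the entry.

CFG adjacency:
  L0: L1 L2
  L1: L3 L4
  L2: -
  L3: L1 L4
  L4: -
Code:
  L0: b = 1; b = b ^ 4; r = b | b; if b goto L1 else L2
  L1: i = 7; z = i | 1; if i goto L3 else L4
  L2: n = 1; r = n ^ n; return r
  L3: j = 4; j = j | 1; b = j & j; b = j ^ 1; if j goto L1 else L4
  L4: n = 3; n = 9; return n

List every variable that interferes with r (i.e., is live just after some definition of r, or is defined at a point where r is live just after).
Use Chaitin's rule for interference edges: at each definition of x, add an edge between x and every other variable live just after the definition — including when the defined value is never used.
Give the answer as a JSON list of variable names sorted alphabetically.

Answer: ["b"]

Derivation:
Per-block:
  L0 def {b,r} use ∅
  L1 def {i,z} use ∅
  L2 def {n,r} use ∅
  L3 def {b,j} use ∅
  L4 def {n} use ∅

Live sets:
  live L0: ∅→∅
  live L1: ∅→∅
  live L2: ∅→∅
  live L3: ∅→∅
  live L4: ∅→∅

Interfere edges:
  b — {j,r}
  i — {z}
  j — {b}
  n — ∅
  r — {b}
  z — {i}

N(r) = ["b"]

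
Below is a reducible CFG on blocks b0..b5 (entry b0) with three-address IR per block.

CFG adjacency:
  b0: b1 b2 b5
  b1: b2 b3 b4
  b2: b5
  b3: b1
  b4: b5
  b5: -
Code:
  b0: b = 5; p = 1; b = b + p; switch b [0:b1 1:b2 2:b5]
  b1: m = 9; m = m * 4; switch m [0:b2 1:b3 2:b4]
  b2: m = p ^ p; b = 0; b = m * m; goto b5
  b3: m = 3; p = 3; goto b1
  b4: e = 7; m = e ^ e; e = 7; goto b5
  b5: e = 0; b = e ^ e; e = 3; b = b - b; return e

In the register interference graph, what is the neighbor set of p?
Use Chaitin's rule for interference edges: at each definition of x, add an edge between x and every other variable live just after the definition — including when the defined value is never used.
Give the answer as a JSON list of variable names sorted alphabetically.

Answer: ["b", "m"]

Working:
Block summaries:
  b0: {b,p} / ∅
  b1: {m} / ∅
  b2: {b,m} / {p}
  b3: {m,p} / ∅
  b4: {e,m} / ∅
  b5: {b,e} / ∅

Backward fixpoint:
  live b0: ∅→{p}
  live b1: {p}→{p}
  live b2: {p}→∅
  live b3: ∅→{p}
  live b4: ∅→∅
  live b5: ∅→∅

Interfere edges:
  b — {e,m,p}
  e — {b}
  m — {b,p}
  p — {b,m}

N(p) = ["b", "m"]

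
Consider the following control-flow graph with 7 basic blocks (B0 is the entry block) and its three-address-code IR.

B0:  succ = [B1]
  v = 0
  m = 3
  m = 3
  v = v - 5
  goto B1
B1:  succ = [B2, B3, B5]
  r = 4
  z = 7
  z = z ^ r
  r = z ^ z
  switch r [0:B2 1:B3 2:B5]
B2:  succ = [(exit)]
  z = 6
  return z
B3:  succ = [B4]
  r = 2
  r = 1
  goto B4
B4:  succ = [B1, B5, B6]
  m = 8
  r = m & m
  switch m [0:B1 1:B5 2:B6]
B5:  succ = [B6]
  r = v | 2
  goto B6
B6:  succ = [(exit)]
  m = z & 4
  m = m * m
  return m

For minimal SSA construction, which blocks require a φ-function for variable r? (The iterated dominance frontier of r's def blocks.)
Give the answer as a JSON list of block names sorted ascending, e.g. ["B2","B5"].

Answer: ["B1", "B5", "B6"]

Analysis:
idom tree: B1←B0 B2←B1 B3←B1 B4←B3 B5←B1 B6←B1
Dom∩ at merges:
  B1: preds {B0,B4}: {B0} ∩ {B0,B1,B3,B4} = {B0}; idom=B0
  B5: preds {B1,B4}: {B0,B1} ∩ {B0,B1,B3,B4} = {B0,B1}; idom=B1
  B6: preds {B4,B5}: {B0,B1,B3,B4} ∩ {B0,B1,B5} = {B0,B1}; idom=B1

DF walk-up:
  B1←B0: walk · to B0
  B1←B4: walk B4→B3→B1 to B0
  B5←B1: walk · to B1
  B5←B4: walk B4→B3 to B1
  B6←B4: walk B4→B3 to B1
  B6←B5: walk B5 to B1
  DF(B0)=∅
  DF(B1)={B1}
  DF(B2)=∅
  DF(B3)={B1,B5,B6}
  DF(B4)={B1,B5,B6}
  DF(B5)={B6}
  DF(B6)=∅

φ for r: defs {B1,B3,B4,B5}
  DF⁺ = {B1,B5,B6}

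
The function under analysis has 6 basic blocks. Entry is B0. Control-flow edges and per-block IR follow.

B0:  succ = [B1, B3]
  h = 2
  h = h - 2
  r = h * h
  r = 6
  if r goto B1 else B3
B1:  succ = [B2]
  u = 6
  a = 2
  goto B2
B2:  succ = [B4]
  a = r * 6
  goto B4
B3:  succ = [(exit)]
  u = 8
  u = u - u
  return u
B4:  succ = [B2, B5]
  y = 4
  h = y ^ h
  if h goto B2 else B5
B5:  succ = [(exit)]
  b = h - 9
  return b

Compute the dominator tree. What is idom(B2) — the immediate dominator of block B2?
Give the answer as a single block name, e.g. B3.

idom tree: B1←B0 B2←B1 B3←B0 B4←B2 B5←B4
Dom at joins:
  B2: preds {B1,B4}: {B0,B1} ∩ {B0,B1,B2,B4} = {B0,B1}; idom=B1

idom(B2) = B1

Answer: B1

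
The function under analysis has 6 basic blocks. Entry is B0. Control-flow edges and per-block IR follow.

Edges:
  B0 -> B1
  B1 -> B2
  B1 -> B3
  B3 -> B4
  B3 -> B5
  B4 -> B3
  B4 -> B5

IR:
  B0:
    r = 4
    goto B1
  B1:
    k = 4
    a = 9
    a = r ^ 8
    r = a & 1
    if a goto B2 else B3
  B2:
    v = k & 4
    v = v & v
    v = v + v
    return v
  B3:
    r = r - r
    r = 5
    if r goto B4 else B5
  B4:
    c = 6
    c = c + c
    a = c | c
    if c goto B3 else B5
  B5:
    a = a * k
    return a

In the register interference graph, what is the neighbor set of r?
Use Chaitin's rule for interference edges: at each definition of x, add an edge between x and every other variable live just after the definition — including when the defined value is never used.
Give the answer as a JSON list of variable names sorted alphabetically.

def/use:
  B0: {r} / ∅
  B1: {a,k,r} / {r}
  B2: {v} / {k}
  B3: {r} / {r}
  B4: {a,c} / ∅
  B5: {a} / {a,k}

Live sets:
  B0: in=∅ out={r}
  B1: in={r} out={a,k,r}
  B2: in={k} out=∅
  B3: in={a,k,r} out={a,k,r}
  B4: in={k,r} out={a,k,r}
  B5: in={a,k} out=∅

Interference:
  a↔{c,k,r}
  c↔{a,k,r}
  k↔{a,c,r}
  r↔{a,c,k}
  v↔∅

N(r) = ["a", "c", "k"]

Answer: ["a", "c", "k"]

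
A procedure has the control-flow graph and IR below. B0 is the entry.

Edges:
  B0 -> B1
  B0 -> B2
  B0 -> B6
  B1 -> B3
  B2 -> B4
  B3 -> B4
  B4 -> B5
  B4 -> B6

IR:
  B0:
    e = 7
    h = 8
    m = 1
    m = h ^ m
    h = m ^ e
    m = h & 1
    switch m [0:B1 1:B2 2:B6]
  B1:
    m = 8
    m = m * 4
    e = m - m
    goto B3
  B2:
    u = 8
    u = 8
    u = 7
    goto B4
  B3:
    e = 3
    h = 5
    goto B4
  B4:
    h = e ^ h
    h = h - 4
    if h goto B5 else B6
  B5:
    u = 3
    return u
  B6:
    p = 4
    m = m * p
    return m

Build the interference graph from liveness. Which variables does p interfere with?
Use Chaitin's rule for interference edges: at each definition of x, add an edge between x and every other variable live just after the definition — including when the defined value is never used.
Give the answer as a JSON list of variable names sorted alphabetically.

Per-block:
  B0: {e,h,m} / ∅
  B1: {e,m} / ∅
  B2: {u} / ∅
  B3: {e,h} / ∅
  B4: {h} / {e,h}
  B5: {u} / ∅
  B6: {m,p} / {m}

Backward fixpoint:
  B0 li=∅ lo={e,h,m}
  B1 li=∅ lo={m}
  B2 li={e,h,m} lo={e,h,m}
  B3 li={m} lo={e,h,m}
  B4 li={e,h,m} lo={m}
  B5 li=∅ lo=∅
  B6 li={m} lo=∅

Conflict graph:
  e — {h,m,u}
  h — {e,m,u}
  m — {e,h,p,u}
  p — {m}
  u — {e,h,m}

N(p) = ["m"]

Answer: ["m"]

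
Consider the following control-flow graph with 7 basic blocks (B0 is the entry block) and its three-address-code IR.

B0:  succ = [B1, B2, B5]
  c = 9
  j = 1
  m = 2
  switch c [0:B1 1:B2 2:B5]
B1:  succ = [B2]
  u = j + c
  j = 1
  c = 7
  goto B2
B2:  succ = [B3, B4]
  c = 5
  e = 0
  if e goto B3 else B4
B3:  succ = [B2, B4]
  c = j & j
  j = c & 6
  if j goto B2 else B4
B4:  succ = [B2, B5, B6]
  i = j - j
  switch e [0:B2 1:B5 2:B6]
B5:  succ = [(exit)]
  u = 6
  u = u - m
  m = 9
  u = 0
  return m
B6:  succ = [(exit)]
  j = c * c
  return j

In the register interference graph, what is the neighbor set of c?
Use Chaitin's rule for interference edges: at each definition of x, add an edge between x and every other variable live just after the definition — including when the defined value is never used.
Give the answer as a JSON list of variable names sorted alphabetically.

def/use:
  B0: def={c,j,m} ue=∅
  B1: def={c,j,u} ue={c,j}
  B2: def={c,e} ue=∅
  B3: def={c,j} ue={j}
  B4: def={i} ue={e,j}
  B5: def={m,u} ue={m}
  B6: def={j} ue={c}

Backward fixpoint:
  B0: in=∅ out={c,j,m}
  B1: in={c,j,m} out={j,m}
  B2: in={j,m} out={c,e,j,m}
  B3: in={e,j,m} out={c,e,j,m}
  B4: in={c,e,j,m} out={c,j,m}
  B5: in={m} out=∅
  B6: in={c} out=∅

Interfere edges:
  c↔{e,i,j,m}
  e↔{c,i,j,m}
  i↔{c,e,j,m}
  j↔{c,e,i,m}
  m↔{c,e,i,j,u}
  u↔{m}

N(c) = ["e", "i", "j", "m"]

Answer: ["e", "i", "j", "m"]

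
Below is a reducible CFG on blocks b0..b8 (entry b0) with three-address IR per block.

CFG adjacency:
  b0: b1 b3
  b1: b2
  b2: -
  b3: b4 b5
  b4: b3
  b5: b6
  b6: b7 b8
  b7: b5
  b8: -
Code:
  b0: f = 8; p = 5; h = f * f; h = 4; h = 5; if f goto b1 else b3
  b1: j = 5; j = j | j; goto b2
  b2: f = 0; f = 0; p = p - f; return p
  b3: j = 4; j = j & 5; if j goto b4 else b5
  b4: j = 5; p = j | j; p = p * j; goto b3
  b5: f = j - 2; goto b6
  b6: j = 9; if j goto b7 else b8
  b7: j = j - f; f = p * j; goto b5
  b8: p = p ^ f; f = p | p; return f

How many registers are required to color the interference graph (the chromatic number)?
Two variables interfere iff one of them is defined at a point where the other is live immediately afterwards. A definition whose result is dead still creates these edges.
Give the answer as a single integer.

Answer: 3

Analysis:
def/use:
  b0: def={f,h,p} ue=∅
  b1: def={j} ue=∅
  b2: def={f,p} ue={p}
  b3: def={j} ue=∅
  b4: def={j,p} ue=∅
  b5: def={f} ue={j}
  b6: def={j} ue=∅
  b7: def={f,j} ue={f,j,p}
  b8: def={f,p} ue={f,p}

Backward fixpoint:
  live b0: ∅→{p}
  live b1: {p}→{p}
  live b2: {p}→∅
  live b3: {p}→{j,p}
  live b4: ∅→{p}
  live b5: {j,p}→{f,p}
  live b6: {f,p}→{f,j,p}
  live b7: {f,j,p}→{j,p}
  live b8: {f,p}→∅

Interference:
  f↔{h,j,p}
  h↔{f,p}
  j↔{f,p}
  p↔{f,h,j}

Colouring:
  {f,h,p} pairwise interfere (3-clique) ⇒ χ ≥ 3
  assign f→c0 h→c2 j→c2 p→c1 — no edge inside a register ⇒ χ ≤ 3
  χ = 3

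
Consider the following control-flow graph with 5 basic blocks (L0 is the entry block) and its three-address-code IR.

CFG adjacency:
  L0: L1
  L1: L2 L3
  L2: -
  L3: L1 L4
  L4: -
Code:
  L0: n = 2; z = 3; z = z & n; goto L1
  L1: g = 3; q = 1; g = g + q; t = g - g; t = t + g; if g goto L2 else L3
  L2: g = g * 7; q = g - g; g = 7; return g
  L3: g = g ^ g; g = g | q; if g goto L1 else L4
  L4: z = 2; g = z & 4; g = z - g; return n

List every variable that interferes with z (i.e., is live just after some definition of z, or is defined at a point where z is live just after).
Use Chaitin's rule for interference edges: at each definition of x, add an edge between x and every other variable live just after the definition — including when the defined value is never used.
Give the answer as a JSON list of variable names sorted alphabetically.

Per-block:
  L0: {n,z} / ∅
  L1: {g,q,t} / ∅
  L2: {g,q} / {g}
  L3: {g} / {g,q}
  L4: {g,z} / {n}

Liveness:
  L0 li=∅ lo={n}
  L1 li={n} lo={g,n,q}
  L2 li={g} lo=∅
  L3 li={g,n,q} lo={n}
  L4 li={n} lo=∅

Conflict graph:
  g: {n,q,t,z}
  n: {g,q,t,z}
  q: {g,n,t}
  t: {g,n,q}
  z: {g,n}

N(z) = ["g", "n"]

Answer: ["g", "n"]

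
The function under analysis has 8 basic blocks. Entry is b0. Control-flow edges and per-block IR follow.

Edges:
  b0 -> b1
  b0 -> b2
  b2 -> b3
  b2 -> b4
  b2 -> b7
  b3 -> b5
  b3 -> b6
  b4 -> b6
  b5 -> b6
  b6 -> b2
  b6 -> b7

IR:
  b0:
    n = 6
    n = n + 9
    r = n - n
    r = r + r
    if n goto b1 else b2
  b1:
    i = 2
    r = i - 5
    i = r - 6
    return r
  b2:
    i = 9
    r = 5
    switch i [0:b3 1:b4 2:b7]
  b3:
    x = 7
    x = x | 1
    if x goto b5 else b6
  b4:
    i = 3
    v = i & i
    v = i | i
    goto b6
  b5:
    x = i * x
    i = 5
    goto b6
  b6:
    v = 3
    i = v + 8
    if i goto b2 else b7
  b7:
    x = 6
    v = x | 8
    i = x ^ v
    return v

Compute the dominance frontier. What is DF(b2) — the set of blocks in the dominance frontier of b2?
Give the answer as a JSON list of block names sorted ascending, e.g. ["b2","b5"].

idom tree: b1←b0 b2←b0 b3←b2 b4←b2 b5←b3 b6←b2 b7←b2
Join-block Dom:
  b2: preds {b0,b6}: {b0} ∩ {b0,b2,b6} = {b0}; idom=b0
  b6: preds {b3,b4,b5}: {b0,b2,b3} ∩ {b0,b2,b4} ∩ {b0,b2,b3,b5} = {b0,b2}; idom=b2
  b7: preds {b2,b6}: {b0,b2} ∩ {b0,b2,b6} = {b0,b2}; idom=b2

DF derivation:
  join b2 pred b0: · stop@b0
  join b2 pred b6: b6→b2 stop@b0
  join b6 pred b3: b3 stop@b2
  join b6 pred b4: b4 stop@b2
  join b6 pred b5: b5→b3 stop@b2
  join b7 pred b2: · stop@b2
  join b7 pred b6: b6 stop@b2
  b0: DF=∅
  b1: DF=∅
  b2: DF={b2}
  b3: DF={b6}
  b4: DF={b6}
  b5: DF={b6}
  b6: DF={b2,b7}
  b7: DF=∅

DF(b2) = ["b2"]

Answer: ["b2"]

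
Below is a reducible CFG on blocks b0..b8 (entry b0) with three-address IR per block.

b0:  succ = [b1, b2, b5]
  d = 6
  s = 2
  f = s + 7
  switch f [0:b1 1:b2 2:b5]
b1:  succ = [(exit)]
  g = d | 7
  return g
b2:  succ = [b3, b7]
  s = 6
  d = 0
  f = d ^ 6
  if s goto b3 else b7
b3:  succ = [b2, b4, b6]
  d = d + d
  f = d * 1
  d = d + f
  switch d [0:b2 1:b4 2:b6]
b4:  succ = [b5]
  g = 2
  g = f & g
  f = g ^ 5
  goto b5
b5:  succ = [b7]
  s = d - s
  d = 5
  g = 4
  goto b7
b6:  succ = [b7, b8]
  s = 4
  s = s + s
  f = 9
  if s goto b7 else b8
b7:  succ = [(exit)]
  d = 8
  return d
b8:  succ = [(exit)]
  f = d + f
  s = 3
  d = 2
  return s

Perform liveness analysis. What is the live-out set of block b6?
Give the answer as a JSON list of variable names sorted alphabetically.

Answer: ["d", "f"]

Working:
Block summaries:
  b0 def {d,f,s} use ∅
  b1 def {g} use {d}
  b2 def {d,f,s} use ∅
  b3 def {d,f} use {d}
  b4 def {f,g} use {f}
  b5 def {d,g,s} use {d,s}
  b6 def {f,s} use ∅
  b7 def {d} use ∅
  b8 def {d,f,s} use {d,f}

Backward fixpoint:
  b0 li=∅ lo={d,s}
  b1 li={d} lo=∅
  b2 li=∅ lo={d,s}
  b3 li={d,s} lo={d,f,s}
  b4 li={d,f,s} lo={d,s}
  b5 li={d,s} lo=∅
  b6 li={d} lo={d,f}
  b7 li=∅ lo=∅
  b8 li={d,f} lo=∅

live-out(b6) = ["d", "f"]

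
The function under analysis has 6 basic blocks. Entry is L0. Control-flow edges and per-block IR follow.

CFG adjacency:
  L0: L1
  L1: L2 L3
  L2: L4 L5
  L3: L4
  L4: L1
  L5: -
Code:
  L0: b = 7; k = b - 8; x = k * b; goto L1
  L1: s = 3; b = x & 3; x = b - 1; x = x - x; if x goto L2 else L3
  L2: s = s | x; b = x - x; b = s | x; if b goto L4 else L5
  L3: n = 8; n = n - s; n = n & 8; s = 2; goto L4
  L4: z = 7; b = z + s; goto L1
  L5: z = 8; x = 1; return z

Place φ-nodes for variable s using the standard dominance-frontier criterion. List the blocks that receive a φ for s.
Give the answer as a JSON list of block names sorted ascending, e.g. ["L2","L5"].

idom tree: L1←L0 L2←L1 L3←L1 L4←L1 L5←L2
Dom∩ at merges:
  L1: preds {L0,L4}: {L0} ∩ {L0,L1,L4} = {L0}; idom=L0
  L4: preds {L2,L3}: {L0,L1,L2} ∩ {L0,L1,L3} = {L0,L1}; idom=L1

DF derivation:
  L1←L0: walk · to L0
  L1←L4: walk L4→L1 to L0
  L4←L2: walk L2 to L1
  L4←L3: walk L3 to L1
  L0: DF=∅
  L1: DF={L1}
  L2: DF={L4}
  L3: DF={L4}
  L4: DF={L1}
  L5: DF=∅

φ for s: defs {L1,L2,L3}
  DF⁺ = {L1,L4}

Answer: ["L1", "L4"]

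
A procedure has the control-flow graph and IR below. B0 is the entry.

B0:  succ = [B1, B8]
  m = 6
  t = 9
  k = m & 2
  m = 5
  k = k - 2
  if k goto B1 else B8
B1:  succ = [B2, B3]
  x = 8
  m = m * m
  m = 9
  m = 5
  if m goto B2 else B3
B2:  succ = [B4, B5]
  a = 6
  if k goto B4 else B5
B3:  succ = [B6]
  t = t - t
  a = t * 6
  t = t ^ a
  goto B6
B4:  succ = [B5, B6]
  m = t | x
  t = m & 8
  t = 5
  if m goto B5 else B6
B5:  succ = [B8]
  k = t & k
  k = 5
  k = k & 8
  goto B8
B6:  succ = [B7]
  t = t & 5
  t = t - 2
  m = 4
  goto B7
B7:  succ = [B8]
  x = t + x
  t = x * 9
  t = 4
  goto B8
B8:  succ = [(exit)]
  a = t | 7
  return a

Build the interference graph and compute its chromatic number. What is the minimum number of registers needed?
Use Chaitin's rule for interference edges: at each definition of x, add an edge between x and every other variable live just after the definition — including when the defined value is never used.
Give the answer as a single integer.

Block summaries:
  B0 def {k,m,t} use ∅
  B1 def {m,x} use {m}
  B2 def {a} use {k}
  B3 def {a,t} use {t}
  B4 def {m,t} use {t,x}
  B5 def {k} use {k,t}
  B6 def {m,t} use {t}
  B7 def {t,x} use {t,x}
  B8 def {a} use {t}

Live sets:
  B0: in=∅ out={k,m,t}
  B1: in={k,m,t} out={k,t,x}
  B2: in={k,t,x} out={k,t,x}
  B3: in={t,x} out={t,x}
  B4: in={k,t,x} out={k,t,x}
  B5: in={k,t} out={t}
  B6: in={t,x} out={t,x}
  B7: in={t,x} out={t}
  B8: in={t} out=∅

Conflict graph:
  a — {k,t,x}
  k — {a,m,t,x}
  m — {k,t,x}
  t — {a,k,m,x}
  x — {a,k,m,t}

Chromatic number:
  lower bound: {a,k,t,x} mutually conflict ⇒ χ ≥ 4
  assign a→R3 k→R0 m→R3 t→R1 x→R2 — no edge inside a register ⇒ χ ≤ 4
  χ = 4

Answer: 4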